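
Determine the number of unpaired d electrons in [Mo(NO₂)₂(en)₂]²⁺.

Summing ligand charges against the +2 overall charge gives an oxidation state of +4 for molybdenum.
Mo sits in group 6, so the d-electron count is 6 − 4 = 2.
Counting donor atoms: 2×nitro (N-bound nitrite) (monodentate) → 2 donors; 2×ethylenediamine (bidentate) → 4 donors. Coordination number = 6.
In an octahedral field the d² configuration is t₂g²e_g⁰ (only one arrangement possible), giving 2 unpaired electrons.

2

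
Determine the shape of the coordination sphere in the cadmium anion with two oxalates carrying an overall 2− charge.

Ligand charges: each oxalate is −2. With an overall charge of −2 the cadmium centre must be in the +2 oxidation state.
Group 12 minus oxidation state 2 gives a d¹⁰ configuration.
Counting donor atoms: 2×oxalate (bidentate) → 4 donors. Coordination number = 4.
A d¹⁰ ion has no crystal-field stabilisation preference between square planar and tetrahedral, so four ligands adopt the sterically favoured tetrahedral geometry.

tetrahedral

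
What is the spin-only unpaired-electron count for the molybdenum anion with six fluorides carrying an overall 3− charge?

3

Each fluoride is −1; balancing the −3 overall charge requires Mo(III).
Group 6 minus oxidation state 3 gives a d³ configuration.
In an octahedral field the d³ configuration is t₂g³e_g⁰ (only one arrangement possible), giving 3 unpaired electrons.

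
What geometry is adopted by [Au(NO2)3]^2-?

Summing ligand charges against the −2 overall charge gives an oxidation state of +1 for gold.
Group 11 minus oxidation state 1 gives a d¹⁰ configuration.
With 3 monodentate ligands the coordination number is 3.
Three ligands around a d¹⁰ centre minimise repulsion in a trigonal-planar arrangement.

trigonal planar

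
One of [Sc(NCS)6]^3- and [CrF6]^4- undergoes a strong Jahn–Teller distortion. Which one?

[CrF6]^4-

[Sc(NCS)6]^3-: Ligand charges: each isothiocyanate is −1. With an overall charge of −3 the scandium centre must be in the +3 oxidation state. Sc sits in group 3, so the d-electron count is 3 − 3 = 0. The d⁰ configuration leaves the e_g set evenly filled (or empty) — no strong Jahn–Teller driving force.
[CrF6]^4-: Each fluoride is −1; balancing the −4 overall charge requires Cr(II). Chromium is a group-6 element; Cr(II) is therefore d⁴. Fluoride is a weak-field ligand for a first-row metal, so the complex is high-spin. The t₂g³e_g¹ (high-spin) configuration has an unevenly filled e_g set; the Jahn–Teller theorem predicts a tetragonal distortion (typically axial elongation) to lift the degeneracy.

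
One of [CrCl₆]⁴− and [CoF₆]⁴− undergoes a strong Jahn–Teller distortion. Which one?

[CrCl₆]⁴−: Ligand charges: each chloride is −1. With an overall charge of −4 the chromium centre must be in the +2 oxidation state. Cr sits in group 6, so the d-electron count is 6 − 2 = 4. Chloride is a weak-field ligand for a first-row metal, so the complex is high-spin. The t₂g³e_g¹ (high-spin) configuration has an unevenly filled e_g set; the Jahn–Teller theorem predicts a tetragonal distortion (typically axial elongation) to lift the degeneracy.
[CoF₆]⁴−: Summing ligand charges against the −4 overall charge gives an oxidation state of +2 for cobalt. Group 9 minus oxidation state 2 gives a d⁷ configuration. Fluoride is a weak-field ligand for a first-row metal, so the complex is high-spin. The d⁷ configuration leaves the e_g set evenly filled (or empty) — no strong Jahn–Teller driving force.

[CrCl₆]⁴−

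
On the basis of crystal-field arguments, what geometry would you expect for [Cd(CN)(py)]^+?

linear

Ligand charges: each cyanide is −1; pyridine is neutral. With an overall charge of +1 the cadmium centre must be in the +2 oxidation state.
Cd sits in group 12, so the d-electron count is 12 − 2 = 10.
Coordination number: 2.
A d¹⁰ ion with only two ligands adopts a linear arrangement (sp hybridisation; no CFSE preference).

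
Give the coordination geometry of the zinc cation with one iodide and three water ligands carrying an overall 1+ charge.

tetrahedral

Each iodide is −1; water is neutral; balancing the +1 overall charge requires Zn(II).
Zinc is a group-12 element; Zn(II) is therefore d¹⁰.
Coordination number: 4.
A d¹⁰ ion has no crystal-field stabilisation preference between square planar and tetrahedral, so four ligands adopt the sterically favoured tetrahedral geometry.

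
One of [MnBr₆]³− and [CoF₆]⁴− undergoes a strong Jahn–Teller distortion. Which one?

[MnBr₆]³−: Ligand charges: each bromide is −1. With an overall charge of −3 the manganese centre must be in the +3 oxidation state. Manganese is a group-7 element; Mn(III) is therefore d⁴. Bromide is a weak-field ligand for a first-row metal, so the complex is high-spin. The t₂g³e_g¹ (high-spin) configuration has an unevenly filled e_g set; the Jahn–Teller theorem predicts a tetragonal distortion (typically axial elongation) to lift the degeneracy.
[CoF₆]⁴−: Summing ligand charges against the −4 overall charge gives an oxidation state of +2 for cobalt. Co sits in group 9, so the d-electron count is 9 − 2 = 7. Fluoride is a weak-field ligand for a first-row metal, so the complex is high-spin. The d⁷ configuration leaves the e_g set evenly filled (or empty) — no strong Jahn–Teller driving force.

[MnBr₆]³−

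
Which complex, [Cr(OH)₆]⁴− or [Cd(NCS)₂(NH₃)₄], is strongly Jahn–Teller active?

[Cr(OH)₆]⁴−: Summing ligand charges against the −4 overall charge gives an oxidation state of +2 for chromium. Cr sits in group 6, so the d-electron count is 6 − 2 = 4. Hydroxide is a weak-field ligand for a first-row metal, so the complex is high-spin. The t₂g³e_g¹ (high-spin) configuration has an unevenly filled e_g set; the Jahn–Teller theorem predicts a tetragonal distortion (typically axial elongation) to lift the degeneracy.
[Cd(NCS)₂(NH₃)₄]: Ligand charges: each isothiocyanate is −1; ammonia is neutral. With an overall charge of 0 the cadmium centre must be in the +2 oxidation state. Cadmium is a group-12 element; Cd(II) is therefore d¹⁰. The d¹⁰ configuration leaves the e_g set evenly filled (or empty) — no strong Jahn–Teller driving force.

[Cr(OH)₆]⁴−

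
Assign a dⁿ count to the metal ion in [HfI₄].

d⁰

Summing ligand charges against the 0 overall charge gives an oxidation state of +4 for hafnium.
Group 4 minus oxidation state 4 gives a d⁰ configuration.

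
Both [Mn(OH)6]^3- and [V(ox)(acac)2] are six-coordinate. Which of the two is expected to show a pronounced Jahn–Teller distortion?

[Mn(OH)6]^3-

[Mn(OH)6]^3-: Ligand charges: each hydroxide is −1. With an overall charge of −3 the manganese centre must be in the +3 oxidation state. Manganese is a group-7 element; Mn(III) is therefore d⁴. Hydroxide is a weak-field ligand for a first-row metal, so the complex is high-spin. The t₂g³e_g¹ (high-spin) configuration has an unevenly filled e_g set; the Jahn–Teller theorem predicts a tetragonal distortion (typically axial elongation) to lift the degeneracy.
[V(ox)(acac)2]: Each oxalate is −2; each acetylacetonate is −1; balancing the 0 overall charge requires V(IV). Vanadium is a group-5 element; V(IV) is therefore d¹. The d¹ configuration leaves the e_g set evenly filled (or empty) — no strong Jahn–Teller driving force.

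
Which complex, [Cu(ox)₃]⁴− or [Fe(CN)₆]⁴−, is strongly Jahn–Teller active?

[Cu(ox)₃]⁴−: Ligand charges: each oxalate is −2. With an overall charge of −4 the copper centre must be in the +2 oxidation state. Copper is a group-11 element; Cu(II) is therefore d⁹. The t₂g⁶e_g³ configuration has an unevenly filled e_g set; the Jahn–Teller theorem predicts a tetragonal distortion (typically axial elongation) to lift the degeneracy.
[Fe(CN)₆]⁴−: Each cyanide is −1; balancing the −4 overall charge requires Fe(II). Fe sits in group 8, so the d-electron count is 8 − 2 = 6. Cyanide is a strong-field ligand (high in the spectrochemical series) for a first-row metal, so the complex is low-spin. The d⁶ configuration leaves the e_g set evenly filled (or empty) — no strong Jahn–Teller driving force.

[Cu(ox)₃]⁴−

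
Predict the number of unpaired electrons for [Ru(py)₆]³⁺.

Pyridine is neutral; balancing the +3 overall charge requires Ru(III).
Ruthenium is a group-8 element; Ru(III) is therefore d⁵.
The spin state decides the count: a 4d ion has a large Δₒ and is invariably low-spin.
An octahedral low-spin d⁵ ion is t₂g⁵e_g⁰, giving 1 unpaired electron.

1 unpaired electron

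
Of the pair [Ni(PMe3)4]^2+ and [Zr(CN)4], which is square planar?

For [Ni(PMe3)4]^2+: Summing ligand charges against the +2 overall charge gives an oxidation state of +2 for nickel. Group 10 minus oxidation state 2 gives a d⁸ configuration. Trimethylphosphine is a strong-field ligand (high in the spectrochemical series). A 3d d⁸ ion with strong-field ligands gains enough CFSE to favour square planar over tetrahedral. → square planar.
For [Zr(CN)4]: Ligand charges: each cyanide is −1. With an overall charge of 0 the zirconium centre must be in the +4 oxidation state. Zr sits in group 4, so the d-electron count is 4 − 4 = 0. A d⁰ ion has no crystal-field stabilisation preference between square planar and tetrahedral, so four ligands adopt the sterically favoured tetrahedral geometry. → tetrahedral.

[Ni(PMe3)4]^2+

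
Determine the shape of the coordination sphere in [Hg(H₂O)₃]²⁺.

Water is neutral; balancing the +2 overall charge requires Hg(II).
Mercury is a group-12 element; Hg(II) is therefore d¹⁰.
Coordination number: 3.
Three ligands around a d¹⁰ centre minimise repulsion in a trigonal-planar arrangement.

trigonal planar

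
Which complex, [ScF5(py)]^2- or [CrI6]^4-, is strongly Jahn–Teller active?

[ScF5(py)]^2-: Ligand charges: each fluoride is −1; pyridine is neutral. With an overall charge of −2 the scandium centre must be in the +3 oxidation state. Scandium is a group-3 element; Sc(III) is therefore d⁰. The d⁰ configuration leaves the e_g set evenly filled (or empty) — no strong Jahn–Teller driving force.
[CrI6]^4-: Each iodide is −1; balancing the −4 overall charge requires Cr(II). Group 6 minus oxidation state 2 gives a d⁴ configuration. Iodide is a weak-field ligand for a first-row metal, so the complex is high-spin. The t₂g³e_g¹ (high-spin) configuration has an unevenly filled e_g set; the Jahn–Teller theorem predicts a tetragonal distortion (typically axial elongation) to lift the degeneracy.

[CrI6]^4-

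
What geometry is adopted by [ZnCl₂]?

Summing ligand charges against the 0 overall charge gives an oxidation state of +2 for zinc.
Group 12 minus oxidation state 2 gives a d¹⁰ configuration.
Coordination number: 2.
A d¹⁰ ion with only two ligands adopts a linear arrangement (sp hybridisation; no CFSE preference).

linear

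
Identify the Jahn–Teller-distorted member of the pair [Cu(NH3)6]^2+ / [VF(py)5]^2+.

[Cu(NH3)6]^2+

[Cu(NH3)6]^2+: Ammonia is neutral; balancing the +2 overall charge requires Cu(II). Cu sits in group 11, so the d-electron count is 11 − 2 = 9. The t₂g⁶e_g³ configuration has an unevenly filled e_g set; the Jahn–Teller theorem predicts a tetragonal distortion (typically axial elongation) to lift the degeneracy.
[VF(py)5]^2+: Ligand charges: each fluoride is −1; pyridine is neutral. With an overall charge of +2 the vanadium centre must be in the +3 oxidation state. V sits in group 5, so the d-electron count is 5 − 3 = 2. The d² configuration leaves the e_g set evenly filled (or empty) — no strong Jahn–Teller driving force.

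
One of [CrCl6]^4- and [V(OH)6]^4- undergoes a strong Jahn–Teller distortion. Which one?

[CrCl6]^4-: Ligand charges: each chloride is −1. With an overall charge of −4 the chromium centre must be in the +2 oxidation state. Group 6 minus oxidation state 2 gives a d⁴ configuration. Chloride is a weak-field ligand for a first-row metal, so the complex is high-spin. The t₂g³e_g¹ (high-spin) configuration has an unevenly filled e_g set; the Jahn–Teller theorem predicts a tetragonal distortion (typically axial elongation) to lift the degeneracy.
[V(OH)6]^4-: Ligand charges: each hydroxide is −1. With an overall charge of −4 the vanadium centre must be in the +2 oxidation state. Vanadium is a group-5 element; V(II) is therefore d³. The d³ configuration leaves the e_g set evenly filled (or empty) — no strong Jahn–Teller driving force.

[CrCl6]^4-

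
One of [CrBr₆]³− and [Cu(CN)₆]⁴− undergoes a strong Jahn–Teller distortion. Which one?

[Cu(CN)₆]⁴−

[CrBr₆]³−: Ligand charges: each bromide is −1. With an overall charge of −3 the chromium centre must be in the +3 oxidation state. Cr sits in group 6, so the d-electron count is 6 − 3 = 3. The d³ configuration leaves the e_g set evenly filled (or empty) — no strong Jahn–Teller driving force.
[Cu(CN)₆]⁴−: Each cyanide is −1; balancing the −4 overall charge requires Cu(II). Group 11 minus oxidation state 2 gives a d⁹ configuration. The t₂g⁶e_g³ configuration has an unevenly filled e_g set; the Jahn–Teller theorem predicts a tetragonal distortion (typically axial elongation) to lift the degeneracy.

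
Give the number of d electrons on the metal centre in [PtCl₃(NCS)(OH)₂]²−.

Summing ligand charges against the −2 overall charge gives an oxidation state of +4 for platinum.
Group 10 minus oxidation state 4 gives a d⁶ configuration.

d⁶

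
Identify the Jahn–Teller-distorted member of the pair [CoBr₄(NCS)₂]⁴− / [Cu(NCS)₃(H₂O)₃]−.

[Cu(NCS)₃(H₂O)₃]−

[CoBr₄(NCS)₂]⁴−: Each bromide is −1; each isothiocyanate is −1; balancing the −4 overall charge requires Co(II). Group 9 minus oxidation state 2 gives a d⁷ configuration. Bromide and isothiocyanate are weak-field ligands for a first-row metal, so the complex is high-spin. The d⁷ configuration leaves the e_g set evenly filled (or empty) — no strong Jahn–Teller driving force.
[Cu(NCS)₃(H₂O)₃]−: Ligand charges: each isothiocyanate is −1; water is neutral. With an overall charge of −1 the copper centre must be in the +2 oxidation state. Copper is a group-11 element; Cu(II) is therefore d⁹. The t₂g⁶e_g³ configuration has an unevenly filled e_g set; the Jahn–Teller theorem predicts a tetragonal distortion (typically axial elongation) to lift the degeneracy.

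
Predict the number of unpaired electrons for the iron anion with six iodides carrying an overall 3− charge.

Summing ligand charges against the −3 overall charge gives an oxidation state of +3 for iron.
Iron is a group-8 element; Fe(III) is therefore d⁵.
The spin state decides the count: Iodide is a weak-field ligand for a first-row metal, so the complex is high-spin.
An octahedral high-spin d⁵ ion is t₂g³e_g², giving 5 unpaired electrons.

5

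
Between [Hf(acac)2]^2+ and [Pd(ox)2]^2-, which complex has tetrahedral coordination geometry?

For [Hf(acac)2]^2+: Ligand charges: each acetylacetonate is −1. With an overall charge of +2 the hafnium centre must be in the +4 oxidation state. Group 4 minus oxidation state 4 gives a d⁰ configuration. A d⁰ ion has no crystal-field stabilisation preference between square planar and tetrahedral, so four ligands adopt the sterically favoured tetrahedral geometry. → tetrahedral.
For [Pd(ox)2]^2-: Summing ligand charges against the −2 overall charge gives an oxidation state of +2 for palladium. Pd sits in group 10, so the d-electron count is 10 − 2 = 8. A 4d d⁸ ion has a large crystal-field splitting; square planar leaves the high-energy d_{x²−y²} orbital empty and maximises CFSE. → square planar.

[Hf(acac)2]^2+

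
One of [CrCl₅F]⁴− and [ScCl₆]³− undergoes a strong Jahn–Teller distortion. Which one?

[CrCl₅F]⁴−

[CrCl₅F]⁴−: Each chloride is −1; each fluoride is −1; balancing the −4 overall charge requires Cr(II). Cr sits in group 6, so the d-electron count is 6 − 2 = 4. Chloride and fluoride are weak-field ligands for a first-row metal, so the complex is high-spin. The t₂g³e_g¹ (high-spin) configuration has an unevenly filled e_g set; the Jahn–Teller theorem predicts a tetragonal distortion (typically axial elongation) to lift the degeneracy.
[ScCl₆]³−: Each chloride is −1; balancing the −3 overall charge requires Sc(III). Group 3 minus oxidation state 3 gives a d⁰ configuration. The d⁰ configuration leaves the e_g set evenly filled (or empty) — no strong Jahn–Teller driving force.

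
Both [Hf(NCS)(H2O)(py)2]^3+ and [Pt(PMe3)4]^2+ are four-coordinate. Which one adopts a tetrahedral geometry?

For [Hf(NCS)(H2O)(py)2]^3+: Summing ligand charges against the +3 overall charge gives an oxidation state of +4 for hafnium. Hf sits in group 4, so the d-electron count is 4 − 4 = 0. A d⁰ ion has no crystal-field stabilisation preference between square planar and tetrahedral, so four ligands adopt the sterically favoured tetrahedral geometry. → tetrahedral.
For [Pt(PMe3)4]^2+: Ligand charges: trimethylphosphine is neutral. With an overall charge of +2 the platinum centre must be in the +2 oxidation state. Pt sits in group 10, so the d-electron count is 10 − 2 = 8. A 5d d⁸ ion has a large crystal-field splitting; square planar leaves the high-energy d_{x²−y²} orbital empty and maximises CFSE. → square planar.

[Hf(NCS)(H2O)(py)2]^3+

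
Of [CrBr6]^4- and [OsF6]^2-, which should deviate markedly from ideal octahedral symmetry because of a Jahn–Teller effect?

[CrBr6]^4-: Summing ligand charges against the −4 overall charge gives an oxidation state of +2 for chromium. Chromium is a group-6 element; Cr(II) is therefore d⁴. Bromide is a weak-field ligand for a first-row metal, so the complex is high-spin. The t₂g³e_g¹ (high-spin) configuration has an unevenly filled e_g set; the Jahn–Teller theorem predicts a tetragonal distortion (typically axial elongation) to lift the degeneracy.
[OsF6]^2-: Ligand charges: each fluoride is −1. With an overall charge of −2 the osmium centre must be in the +4 oxidation state. Osmium is a group-8 element; Os(IV) is therefore d⁴. A 5d ion has a large Δₒ and is invariably low-spin. The d⁴ configuration leaves the e_g set evenly filled (or empty) — no strong Jahn–Teller driving force.

[CrBr6]^4-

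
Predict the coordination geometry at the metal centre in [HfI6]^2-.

Each iodide is −1; balancing the −2 overall charge requires Hf(IV).
Group 4 minus oxidation state 4 gives a d⁰ configuration.
Coordination number: 6.
Six donors around a single metal centre give an octahedral coordination sphere.

octahedral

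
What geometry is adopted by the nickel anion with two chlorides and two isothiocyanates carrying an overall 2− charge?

tetrahedral

Ligand charges: each chloride is −1; each isothiocyanate is −1. With an overall charge of −2 the nickel centre must be in the +2 oxidation state.
Group 10 minus oxidation state 2 gives a d⁸ configuration.
With 4 monodentate ligands the coordination number is 4.
Chloride and isothiocyanate are weak-field ligands.
With weak-field ligands the CFSE gain from square planar is small, so a 3d d⁸ ion takes the sterically preferred tetrahedral geometry.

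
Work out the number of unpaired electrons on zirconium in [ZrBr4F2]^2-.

Each bromide is −1; each fluoride is −1; balancing the −2 overall charge requires Zr(IV).
Zirconium is a group-4 element; Zr(IV) is therefore d⁰.
In an octahedral field the d⁰ configuration is t₂g⁰e_g⁰, giving 0 unpaired electrons.

0 unpaired electrons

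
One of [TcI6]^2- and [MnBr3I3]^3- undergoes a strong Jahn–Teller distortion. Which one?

[MnBr3I3]^3-

[TcI6]^2-: Ligand charges: each iodide is −1. With an overall charge of −2 the technetium centre must be in the +4 oxidation state. Tc sits in group 7, so the d-electron count is 7 − 4 = 3. The d³ configuration leaves the e_g set evenly filled (or empty) — no strong Jahn–Teller driving force.
[MnBr3I3]^3-: Ligand charges: each bromide is −1; each iodide is −1. With an overall charge of −3 the manganese centre must be in the +3 oxidation state. Manganese is a group-7 element; Mn(III) is therefore d⁴. Bromide and iodide are weak-field ligands for a first-row metal, so the complex is high-spin. The t₂g³e_g¹ (high-spin) configuration has an unevenly filled e_g set; the Jahn–Teller theorem predicts a tetragonal distortion (typically axial elongation) to lift the degeneracy.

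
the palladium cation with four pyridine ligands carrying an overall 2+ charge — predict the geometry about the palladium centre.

square planar

Summing ligand charges against the +2 overall charge gives an oxidation state of +2 for palladium.
Pd sits in group 10, so the d-electron count is 10 − 2 = 8.
Coordination number: 4.
A 4d d⁸ ion has a large crystal-field splitting; square planar leaves the high-energy d_{x²−y²} orbital empty and maximises CFSE.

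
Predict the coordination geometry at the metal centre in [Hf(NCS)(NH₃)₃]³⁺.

Each isothiocyanate is −1; ammonia is neutral; balancing the +3 overall charge requires Hf(IV).
Group 4 minus oxidation state 4 gives a d⁰ configuration.
Coordination number: 4.
A d⁰ ion has no crystal-field stabilisation preference between square planar and tetrahedral, so four ligands adopt the sterically favoured tetrahedral geometry.

tetrahedral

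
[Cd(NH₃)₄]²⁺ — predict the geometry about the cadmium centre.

tetrahedral

Ammonia is neutral; balancing the +2 overall charge requires Cd(II).
Group 12 minus oxidation state 2 gives a d¹⁰ configuration.
With 4 monodentate ligands the coordination number is 4.
A d¹⁰ ion has no crystal-field stabilisation preference between square planar and tetrahedral, so four ligands adopt the sterically favoured tetrahedral geometry.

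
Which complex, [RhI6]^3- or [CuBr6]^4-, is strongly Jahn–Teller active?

[RhI6]^3-: Summing ligand charges against the −3 overall charge gives an oxidation state of +3 for rhodium. Rhodium is a group-9 element; Rh(III) is therefore d⁶. A 4d ion has a large Δₒ and is invariably low-spin. The d⁶ configuration leaves the e_g set evenly filled (or empty) — no strong Jahn–Teller driving force.
[CuBr6]^4-: Each bromide is −1; balancing the −4 overall charge requires Cu(II). Group 11 minus oxidation state 2 gives a d⁹ configuration. The t₂g⁶e_g³ configuration has an unevenly filled e_g set; the Jahn–Teller theorem predicts a tetragonal distortion (typically axial elongation) to lift the degeneracy.

[CuBr6]^4-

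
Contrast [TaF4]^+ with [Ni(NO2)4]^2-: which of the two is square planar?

[Ni(NO2)4]^2-

For [TaF4]^+: Summing ligand charges against the +1 overall charge gives an oxidation state of +5 for tantalum. Ta sits in group 5, so the d-electron count is 5 − 5 = 0. A d⁰ ion has no crystal-field stabilisation preference between square planar and tetrahedral, so four ligands adopt the sterically favoured tetrahedral geometry. → tetrahedral.
For [Ni(NO2)4]^2-: Each nitro (N-bound nitrite) is −1; balancing the −2 overall charge requires Ni(II). Ni sits in group 10, so the d-electron count is 10 − 2 = 8. Nitro (N-bound nitrite) is a strong-field ligand (high in the spectrochemical series). A 3d d⁸ ion with strong-field ligands gains enough CFSE to favour square planar over tetrahedral. → square planar.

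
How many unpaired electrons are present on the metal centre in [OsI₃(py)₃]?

Ligand charges: each iodide is −1; pyridine is neutral. With an overall charge of 0 the osmium centre must be in the +3 oxidation state.
Group 8 minus oxidation state 3 gives a d⁵ configuration.
The spin state decides the count: a 5d ion has a large Δₒ and is invariably low-spin.
An octahedral low-spin d⁵ ion is t₂g⁵e_g⁰, giving 1 unpaired electron.

1 unpaired electron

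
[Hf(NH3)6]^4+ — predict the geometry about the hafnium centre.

Ammonia is neutral; balancing the +4 overall charge requires Hf(IV).
Hf sits in group 4, so the d-electron count is 4 − 4 = 0.
Coordination number: 6.
Six donors around a single metal centre give an octahedral coordination sphere.

octahedral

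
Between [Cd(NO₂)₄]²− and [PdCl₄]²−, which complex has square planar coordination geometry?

For [Cd(NO₂)₄]²−: Summing ligand charges against the −2 overall charge gives an oxidation state of +2 for cadmium. Cd sits in group 12, so the d-electron count is 12 − 2 = 10. A d¹⁰ ion has no crystal-field stabilisation preference between square planar and tetrahedral, so four ligands adopt the sterically favoured tetrahedral geometry. → tetrahedral.
For [PdCl₄]²−: Each chloride is −1; balancing the −2 overall charge requires Pd(II). Pd sits in group 10, so the d-electron count is 10 − 2 = 8. A 4d d⁸ ion has a large crystal-field splitting; square planar leaves the high-energy d_{x²−y²} orbital empty and maximises CFSE. → square planar.

[PdCl₄]²−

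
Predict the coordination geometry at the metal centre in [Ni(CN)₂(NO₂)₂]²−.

square planar

Summing ligand charges against the −2 overall charge gives an oxidation state of +2 for nickel.
Ni sits in group 10, so the d-electron count is 10 − 2 = 8.
Coordination number: 4.
Cyanide and nitro (N-bound nitrite) are strong-field ligands (high in the spectrochemical series).
A 3d d⁸ ion with strong-field ligands gains enough CFSE to favour square planar over tetrahedral.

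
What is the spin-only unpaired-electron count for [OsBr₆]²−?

2

Summing ligand charges against the −2 overall charge gives an oxidation state of +4 for osmium.
Osmium is a group-8 element; Os(IV) is therefore d⁴.
The spin state decides the count: a 5d ion has a large Δₒ and is invariably low-spin.
An octahedral low-spin d⁴ ion is t₂g⁴e_g⁰, giving 2 unpaired electrons.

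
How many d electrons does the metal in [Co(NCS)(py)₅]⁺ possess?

Ligand charges: each isothiocyanate is −1; pyridine is neutral. With an overall charge of +1 the cobalt centre must be in the +2 oxidation state.
Co sits in group 9, so the d-electron count is 9 − 2 = 7.

d⁷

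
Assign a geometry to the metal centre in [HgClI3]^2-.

tetrahedral

Each chloride is −1; each iodide is −1; balancing the −2 overall charge requires Hg(II).
Hg sits in group 12, so the d-electron count is 12 − 2 = 10.
With 4 monodentate ligands the coordination number is 4.
A d¹⁰ ion has no crystal-field stabilisation preference between square planar and tetrahedral, so four ligands adopt the sterically favoured tetrahedral geometry.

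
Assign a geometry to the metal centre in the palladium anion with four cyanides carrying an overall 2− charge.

Summing ligand charges against the −2 overall charge gives an oxidation state of +2 for palladium.
Pd sits in group 10, so the d-electron count is 10 − 2 = 8.
Coordination number: 4.
A 4d d⁸ ion has a large crystal-field splitting; square planar leaves the high-energy d_{x²−y²} orbital empty and maximises CFSE.

square planar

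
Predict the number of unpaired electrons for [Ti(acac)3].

Summing ligand charges against the 0 overall charge gives an oxidation state of +3 for titanium.
Ti sits in group 4, so the d-electron count is 4 − 3 = 1.
Counting donor atoms: 3×acetylacetonate (bidentate) → 6 donors. Coordination number = 6.
In an octahedral field the d¹ configuration is t₂g¹e_g⁰ (only one arrangement possible), giving 1 unpaired electron.

1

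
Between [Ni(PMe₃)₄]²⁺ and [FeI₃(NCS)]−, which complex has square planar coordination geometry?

For [Ni(PMe₃)₄]²⁺: Summing ligand charges against the +2 overall charge gives an oxidation state of +2 for nickel. Ni sits in group 10, so the d-electron count is 10 − 2 = 8. Trimethylphosphine is a strong-field ligand (high in the spectrochemical series). A 3d d⁸ ion with strong-field ligands gains enough CFSE to favour square planar over tetrahedral. → square planar.
For [FeI₃(NCS)]−: Each iodide is −1; each isothiocyanate is −1; balancing the −1 overall charge requires Fe(III). Group 8 minus oxidation state 3 gives a d⁵ configuration. A high-spin d⁵ ion has zero CFSE in either geometry, so four ligands adopt the sterically favoured tetrahedral geometry. → tetrahedral.

[Ni(PMe₃)₄]²⁺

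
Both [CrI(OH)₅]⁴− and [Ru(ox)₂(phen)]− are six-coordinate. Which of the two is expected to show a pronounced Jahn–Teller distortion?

[CrI(OH)₅]⁴−

[CrI(OH)₅]⁴−: Summing ligand charges against the −4 overall charge gives an oxidation state of +2 for chromium. Group 6 minus oxidation state 2 gives a d⁴ configuration. Hydroxide and iodide are weak-field ligands for a first-row metal, so the complex is high-spin. The t₂g³e_g¹ (high-spin) configuration has an unevenly filled e_g set; the Jahn–Teller theorem predicts a tetragonal distortion (typically axial elongation) to lift the degeneracy.
[Ru(ox)₂(phen)]−: Each oxalate is −2; 1,10-phenanthroline is neutral; balancing the −1 overall charge requires Ru(III). Group 8 minus oxidation state 3 gives a d⁵ configuration. A 4d ion has a large Δₒ and is invariably low-spin. The d⁵ configuration leaves the e_g set evenly filled (or empty) — no strong Jahn–Teller driving force.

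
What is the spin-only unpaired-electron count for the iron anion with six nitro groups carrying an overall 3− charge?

Summing ligand charges against the −3 overall charge gives an oxidation state of +3 for iron.
Group 8 minus oxidation state 3 gives a d⁵ configuration.
The spin state decides the count: Nitro (N-bound nitrite) is a strong-field ligand (high in the spectrochemical series) for a first-row metal, so the complex is low-spin.
An octahedral low-spin d⁵ ion is t₂g⁵e_g⁰, giving 1 unpaired electron.

1 unpaired electron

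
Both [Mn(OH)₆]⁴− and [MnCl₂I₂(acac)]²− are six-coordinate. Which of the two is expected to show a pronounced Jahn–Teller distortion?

[MnCl₂I₂(acac)]²−

[Mn(OH)₆]⁴−: Ligand charges: each hydroxide is −1. With an overall charge of −4 the manganese centre must be in the +2 oxidation state. Group 7 minus oxidation state 2 gives a d⁵ configuration. Hydroxide is a weak-field ligand for a first-row metal, so the complex is high-spin. The d⁵ configuration leaves the e_g set evenly filled (or empty) — no strong Jahn–Teller driving force.
[MnCl₂I₂(acac)]²−: Summing ligand charges against the −2 overall charge gives an oxidation state of +3 for manganese. Group 7 minus oxidation state 3 gives a d⁴ configuration. Acetylacetonate, chloride, and iodide are weak-field ligands for a first-row metal, so the complex is high-spin. The t₂g³e_g¹ (high-spin) configuration has an unevenly filled e_g set; the Jahn–Teller theorem predicts a tetragonal distortion (typically axial elongation) to lift the degeneracy.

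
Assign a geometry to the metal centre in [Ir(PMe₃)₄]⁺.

square planar

Summing ligand charges against the +1 overall charge gives an oxidation state of +1 for iridium.
Iridium is a group-9 element; Ir(I) is therefore d⁸.
With 4 monodentate ligands the coordination number is 4.
A 5d d⁸ ion has a large crystal-field splitting; square planar leaves the high-energy d_{x²−y²} orbital empty and maximises CFSE.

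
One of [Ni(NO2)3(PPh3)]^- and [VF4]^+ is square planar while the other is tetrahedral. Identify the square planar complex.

For [Ni(NO2)3(PPh3)]^-: Each nitro (N-bound nitrite) is −1; triphenylphosphine is neutral; balancing the −1 overall charge requires Ni(II). Ni sits in group 10, so the d-electron count is 10 − 2 = 8. Nitro (N-bound nitrite) and triphenylphosphine are strong-field ligands (high in the spectrochemical series). A 3d d⁸ ion with strong-field ligands gains enough CFSE to favour square planar over tetrahedral. → square planar.
For [VF4]^+: Summing ligand charges against the +1 overall charge gives an oxidation state of +5 for vanadium. Group 5 minus oxidation state 5 gives a d⁰ configuration. A d⁰ ion has no crystal-field stabilisation preference between square planar and tetrahedral, so four ligands adopt the sterically favoured tetrahedral geometry. → tetrahedral.

[Ni(NO2)3(PPh3)]^-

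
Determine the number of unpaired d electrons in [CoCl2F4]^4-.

3 unpaired electrons

Summing ligand charges against the −4 overall charge gives an oxidation state of +2 for cobalt.
Group 9 minus oxidation state 2 gives a d⁷ configuration.
The spin state decides the count: Chloride and fluoride are weak-field ligands for a first-row metal, so the complex is high-spin.
An octahedral high-spin d⁷ ion is t₂g⁵e_g², giving 3 unpaired electrons.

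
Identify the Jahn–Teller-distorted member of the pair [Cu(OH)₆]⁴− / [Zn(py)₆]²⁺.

[Cu(OH)₆]⁴−

[Cu(OH)₆]⁴−: Ligand charges: each hydroxide is −1. With an overall charge of −4 the copper centre must be in the +2 oxidation state. Cu sits in group 11, so the d-electron count is 11 − 2 = 9. The t₂g⁶e_g³ configuration has an unevenly filled e_g set; the Jahn–Teller theorem predicts a tetragonal distortion (typically axial elongation) to lift the degeneracy.
[Zn(py)₆]²⁺: Summing ligand charges against the +2 overall charge gives an oxidation state of +2 for zinc. Zinc is a group-12 element; Zn(II) is therefore d¹⁰. The d¹⁰ configuration leaves the e_g set evenly filled (or empty) — no strong Jahn–Teller driving force.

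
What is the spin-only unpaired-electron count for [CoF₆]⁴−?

3 unpaired electrons

Each fluoride is −1; balancing the −4 overall charge requires Co(II).
Co sits in group 9, so the d-electron count is 9 − 2 = 7.
The spin state decides the count: Fluoride is a weak-field ligand for a first-row metal, so the complex is high-spin.
An octahedral high-spin d⁷ ion is t₂g⁵e_g², giving 3 unpaired electrons.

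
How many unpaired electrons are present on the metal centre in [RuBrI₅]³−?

1 unpaired electron

Each bromide is −1; each iodide is −1; balancing the −3 overall charge requires Ru(III).
Ru sits in group 8, so the d-electron count is 8 − 3 = 5.
The spin state decides the count: a 4d ion has a large Δₒ and is invariably low-spin.
An octahedral low-spin d⁵ ion is t₂g⁵e_g⁰, giving 1 unpaired electron.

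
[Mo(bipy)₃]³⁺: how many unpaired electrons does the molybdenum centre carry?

2,2′-bipyridine is neutral; balancing the +3 overall charge requires Mo(III).
Molybdenum is a group-6 element; Mo(III) is therefore d³.
Counting donor atoms: 3×2,2′-bipyridine (bidentate) → 6 donors. Coordination number = 6.
In an octahedral field the d³ configuration is t₂g³e_g⁰ (only one arrangement possible), giving 3 unpaired electrons.

3 unpaired electrons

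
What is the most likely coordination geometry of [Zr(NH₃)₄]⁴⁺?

tetrahedral

Ligand charges: ammonia is neutral. With an overall charge of +4 the zirconium centre must be in the +4 oxidation state.
Zr sits in group 4, so the d-electron count is 4 − 4 = 0.
With 4 monodentate ligands the coordination number is 4.
A d⁰ ion has no crystal-field stabilisation preference between square planar and tetrahedral, so four ligands adopt the sterically favoured tetrahedral geometry.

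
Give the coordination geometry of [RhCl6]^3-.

Summing ligand charges against the −3 overall charge gives an oxidation state of +3 for rhodium.
Rh sits in group 9, so the d-electron count is 9 − 3 = 6.
With 6 monodentate ligands the coordination number is 6.
Six donors around a single metal centre give an octahedral coordination sphere.

octahedral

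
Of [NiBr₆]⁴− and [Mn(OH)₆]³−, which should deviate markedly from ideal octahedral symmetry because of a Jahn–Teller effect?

[NiBr₆]⁴−: Each bromide is −1; balancing the −4 overall charge requires Ni(II). Ni sits in group 10, so the d-electron count is 10 − 2 = 8. The d⁸ configuration leaves the e_g set evenly filled (or empty) — no strong Jahn–Teller driving force.
[Mn(OH)₆]³−: Summing ligand charges against the −3 overall charge gives an oxidation state of +3 for manganese. Manganese is a group-7 element; Mn(III) is therefore d⁴. Hydroxide is a weak-field ligand for a first-row metal, so the complex is high-spin. The t₂g³e_g¹ (high-spin) configuration has an unevenly filled e_g set; the Jahn–Teller theorem predicts a tetragonal distortion (typically axial elongation) to lift the degeneracy.

[Mn(OH)₆]³−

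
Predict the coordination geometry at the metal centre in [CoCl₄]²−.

Each chloride is −1; balancing the −2 overall charge requires Co(II).
Co sits in group 9, so the d-electron count is 9 − 2 = 7.
With 4 monodentate ligands the coordination number is 4.
Chloride is a weak-field ligand.
For a high-spin 3d d⁷ ion with weak-field ligands the small Δₜ gives little square-planar CFSE advantage, so four ligands adopt the sterically favoured tetrahedral geometry.

tetrahedral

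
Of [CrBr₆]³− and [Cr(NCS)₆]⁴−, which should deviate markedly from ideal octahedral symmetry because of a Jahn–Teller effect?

[CrBr₆]³−: Ligand charges: each bromide is −1. With an overall charge of −3 the chromium centre must be in the +3 oxidation state. Group 6 minus oxidation state 3 gives a d³ configuration. The d³ configuration leaves the e_g set evenly filled (or empty) — no strong Jahn–Teller driving force.
[Cr(NCS)₆]⁴−: Summing ligand charges against the −4 overall charge gives an oxidation state of +2 for chromium. Group 6 minus oxidation state 2 gives a d⁴ configuration. Isothiocyanate is a weak-field ligand for a first-row metal, so the complex is high-spin. The t₂g³e_g¹ (high-spin) configuration has an unevenly filled e_g set; the Jahn–Teller theorem predicts a tetragonal distortion (typically axial elongation) to lift the degeneracy.

[Cr(NCS)₆]⁴−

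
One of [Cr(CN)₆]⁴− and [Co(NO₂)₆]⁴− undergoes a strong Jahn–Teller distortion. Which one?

[Co(NO₂)₆]⁴−

[Cr(CN)₆]⁴−: Ligand charges: each cyanide is −1. With an overall charge of −4 the chromium centre must be in the +2 oxidation state. Chromium is a group-6 element; Cr(II) is therefore d⁴. Cyanide is a strong-field ligand (high in the spectrochemical series) for a first-row metal, so the complex is low-spin. The d⁴ configuration leaves the e_g set evenly filled (or empty) — no strong Jahn–Teller driving force.
[Co(NO₂)₆]⁴−: Each nitro (N-bound nitrite) is −1; balancing the −4 overall charge requires Co(II). Co sits in group 9, so the d-electron count is 9 − 2 = 7. Nitro (N-bound nitrite) is a strong-field ligand (high in the spectrochemical series) for a first-row metal, so the complex is low-spin. The t₂g⁶e_g¹ (low-spin) configuration has an unevenly filled e_g set; the Jahn–Teller theorem predicts a tetragonal distortion (typically axial elongation) to lift the degeneracy.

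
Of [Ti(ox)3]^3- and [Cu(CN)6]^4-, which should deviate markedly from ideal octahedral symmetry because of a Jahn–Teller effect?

[Cu(CN)6]^4-

[Ti(ox)3]^3-: Ligand charges: each oxalate is −2. With an overall charge of −3 the titanium centre must be in the +3 oxidation state. Ti sits in group 4, so the d-electron count is 4 − 3 = 1. The d¹ configuration leaves the e_g set evenly filled (or empty) — no strong Jahn–Teller driving force.
[Cu(CN)6]^4-: Ligand charges: each cyanide is −1. With an overall charge of −4 the copper centre must be in the +2 oxidation state. Copper is a group-11 element; Cu(II) is therefore d⁹. The t₂g⁶e_g³ configuration has an unevenly filled e_g set; the Jahn–Teller theorem predicts a tetragonal distortion (typically axial elongation) to lift the degeneracy.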